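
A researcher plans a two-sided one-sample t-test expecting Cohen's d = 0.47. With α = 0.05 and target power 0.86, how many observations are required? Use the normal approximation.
n = 42

Sample size formula (one-sample t-test, normal approximation):
n = ((z_{α/2} + z_β) / d)²

z_{α/2} = 1.960 (for α = 0.05, two-sided)
z_β = 1.080 (for power = 0.86)
d = 0.47

n = ((1.960 + 1.080) / 0.47)²
n = (6.468)²
n ≈ 41.84
Round up to the next whole number: n = 42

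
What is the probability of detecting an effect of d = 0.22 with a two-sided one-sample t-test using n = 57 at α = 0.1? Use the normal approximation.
Power ≈ 0.51

Power calculation (one-sample t-test, normal approximation):
z_β = d · √n - z_{α/2}
z_β = 0.22 · √57 - 1.645
z_β = 0.22 · 7.550 - 1.645
z_β = 0.016

Power = Φ(z_β) = Φ(0.016) ≈ 0.506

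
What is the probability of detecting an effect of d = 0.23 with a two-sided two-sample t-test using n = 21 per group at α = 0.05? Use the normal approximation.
Power ≈ 0.11

Power calculation (two-sample t-test, normal approximation):
z_β = d · √(n/2) - z_{α/2}
z_β = 0.23 · √(21/2) - 1.960
z_β = 0.23 · 3.240 - 1.960
z_β = -1.215

Power = Φ(z_β) = Φ(-1.215) ≈ 0.112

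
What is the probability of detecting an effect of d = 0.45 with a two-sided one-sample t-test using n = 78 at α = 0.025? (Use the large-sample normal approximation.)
Power ≈ 0.96

Power calculation (one-sample t-test, normal approximation):
z_β = d · √n - z_{α/2}
z_β = 0.45 · √78 - 2.241
z_β = 0.45 · 8.832 - 2.241
z_β = 1.733

Power = Φ(z_β) = Φ(1.733) ≈ 0.958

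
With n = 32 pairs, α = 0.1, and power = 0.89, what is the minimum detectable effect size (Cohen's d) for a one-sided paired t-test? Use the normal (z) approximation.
d ≈ 0.44

Minimum detectable effect (paired t-test, normal approximation):
d = (z_α + z_β) / √n
d = (1.282 + 1.227) / √32
d = 2.508 / 5.657
d ≈ 0.44

By Cohen's convention (0.2 small / 0.5 medium / 0.8 large): small effect.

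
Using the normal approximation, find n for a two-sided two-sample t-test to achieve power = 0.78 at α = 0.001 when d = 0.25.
n = 529 per group

Sample size formula (two-sample t-test, normal approximation):
n = 2 · ((z_{α/2} + z_β) / d)²

z_{α/2} = 3.291 (for α = 0.001, two-sided)
z_β = 0.772 (for power = 0.78)
d = 0.25

n = 2 · ((3.291 + 0.772) / 0.25)²
n = 2 · (16.252)²
n ≈ 528.26
Round up to the next whole number: n = 529 per group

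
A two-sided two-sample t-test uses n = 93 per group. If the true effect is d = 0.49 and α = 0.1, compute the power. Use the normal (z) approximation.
Power ≈ 0.96

Power calculation (two-sample t-test, normal approximation):
z_β = d · √(n/2) - z_{α/2}
z_β = 0.49 · √(93/2) - 1.645
z_β = 0.49 · 6.819 - 1.645
z_β = 1.697

Power = Φ(z_β) = Φ(1.697) ≈ 0.955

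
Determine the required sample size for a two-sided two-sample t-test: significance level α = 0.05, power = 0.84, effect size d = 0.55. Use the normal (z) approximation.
n = 58 per group

Sample size formula (two-sample t-test, normal approximation):
n = 2 · ((z_{α/2} + z_β) / d)²

z_{α/2} = 1.960 (for α = 0.05, two-sided)
z_β = 0.994 (for power = 0.84)
d = 0.55

n = 2 · ((1.960 + 0.994) / 0.55)²
n = 2 · (5.371)²
n ≈ 57.70
Round up to the next whole number: n = 58 per group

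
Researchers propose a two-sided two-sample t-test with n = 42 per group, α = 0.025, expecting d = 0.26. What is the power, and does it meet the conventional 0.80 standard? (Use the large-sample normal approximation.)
Power ≈ 0.15; the study is underpowered (power < 0.80)

Power calculation (two-sample t-test, normal approximation):
z_β = d · √(n/2) - z_{α/2}
z_β = 0.26 · √(42/2) - 2.241
z_β = 0.26 · 4.583 - 2.241
z_β = -1.050

Power = Φ(z_β) = Φ(-1.050) ≈ 0.147

Effect size d = 0.26 is small by Cohen's convention (0.2/0.5/0.8).

Threshold: power ≥ 0.80 is conventionally adequate.
Power ≈ 0.15 → the study is underpowered (power < 0.80).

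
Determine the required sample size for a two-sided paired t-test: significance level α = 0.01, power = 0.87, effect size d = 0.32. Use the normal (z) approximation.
n = 134 pairs

Sample size formula (paired t-test, normal approximation):
n = ((z_{α/2} + z_β) / d)²

z_{α/2} = 2.576 (for α = 0.01, two-sided)
z_β = 1.126 (for power = 0.87)
d = 0.32

n = ((2.576 + 1.126) / 0.32)²
n = (11.569)²
n ≈ 133.84
Round up to the next whole number: n = 134 pairs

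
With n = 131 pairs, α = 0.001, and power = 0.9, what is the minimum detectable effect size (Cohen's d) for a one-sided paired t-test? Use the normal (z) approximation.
d ≈ 0.38

Minimum detectable effect (paired t-test, normal approximation):
d = (z_α + z_β) / √n
d = (3.090 + 1.282) / √131
d = 4.372 / 11.446
d ≈ 0.38

By Cohen's convention (0.2 small / 0.5 medium / 0.8 large): small effect.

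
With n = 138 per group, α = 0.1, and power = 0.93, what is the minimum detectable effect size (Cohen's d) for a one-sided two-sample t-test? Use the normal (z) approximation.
d ≈ 0.33

Minimum detectable effect (two-sample t-test, normal approximation):
d = (z_α + z_β) / √(n/2)
d = (1.282 + 1.476) / √(138/2)
d = 2.757 / 8.307
d ≈ 0.33

By Cohen's convention (0.2 small / 0.5 medium / 0.8 large): small effect.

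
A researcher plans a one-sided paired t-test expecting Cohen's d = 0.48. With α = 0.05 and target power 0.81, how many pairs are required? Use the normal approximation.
n = 28 pairs

Sample size formula (paired t-test, normal approximation):
n = ((z_α + z_β) / d)²

z_α = 1.645 (for α = 0.05, one-sided)
z_β = 0.878 (for power = 0.81)
d = 0.48

n = ((1.645 + 0.878) / 0.48)²
n = (5.256)²
n ≈ 27.63
Round up to the next whole number: n = 28 pairs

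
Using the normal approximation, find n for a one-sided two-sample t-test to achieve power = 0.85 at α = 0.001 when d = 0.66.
n = 79 per group

Sample size formula (two-sample t-test, normal approximation):
n = 2 · ((z_α + z_β) / d)²

z_α = 3.090 (for α = 0.001, one-sided)
z_β = 1.036 (for power = 0.85)
d = 0.66

n = 2 · ((3.090 + 1.036) / 0.66)²
n = 2 · (6.252)²
n ≈ 78.18
Round up to the next whole number: n = 79 per group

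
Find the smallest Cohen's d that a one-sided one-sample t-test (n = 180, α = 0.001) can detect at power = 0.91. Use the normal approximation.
d ≈ 0.33

Minimum detectable effect (one-sample t-test, normal approximation):
d = (z_α + z_β) / √n
d = (3.090 + 1.341) / √180
d = 4.431 / 13.416
d ≈ 0.33

By Cohen's convention (0.2 small / 0.5 medium / 0.8 large): small effect.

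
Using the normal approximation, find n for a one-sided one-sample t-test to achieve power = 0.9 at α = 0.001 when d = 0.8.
n = 30

Sample size formula (one-sample t-test, normal approximation):
n = ((z_α + z_β) / d)²

z_α = 3.090 (for α = 0.001, one-sided)
z_β = 1.282 (for power = 0.9)
d = 0.8

n = ((3.090 + 1.282) / 0.8)²
n = (5.465)²
n ≈ 29.87
Round up to the next whole number: n = 30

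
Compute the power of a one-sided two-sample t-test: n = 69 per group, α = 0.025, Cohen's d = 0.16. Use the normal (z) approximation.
Power ≈ 0.15

Power calculation (two-sample t-test, normal approximation):
z_β = d · √(n/2) - z_α
z_β = 0.16 · √(69/2) - 1.960
z_β = 0.16 · 5.874 - 1.960
z_β = -1.020

Power = Φ(z_β) = Φ(-1.020) ≈ 0.154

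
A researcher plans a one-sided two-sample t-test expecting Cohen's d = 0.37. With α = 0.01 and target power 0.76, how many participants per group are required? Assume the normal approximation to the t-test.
n = 135 per group

Sample size formula (two-sample t-test, normal approximation):
n = 2 · ((z_α + z_β) / d)²

z_α = 2.326 (for α = 0.01, one-sided)
z_β = 0.706 (for power = 0.76)
d = 0.37

n = 2 · ((2.326 + 0.706) / 0.37)²
n = 2 · (8.195)²
n ≈ 134.32
Round up to the next whole number: n = 135 per group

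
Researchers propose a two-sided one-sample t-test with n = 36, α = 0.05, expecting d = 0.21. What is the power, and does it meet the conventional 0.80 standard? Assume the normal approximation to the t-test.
Power ≈ 0.24; the study is underpowered (power < 0.80)

Power calculation (one-sample t-test, normal approximation):
z_β = d · √n - z_{α/2}
z_β = 0.21 · √36 - 1.960
z_β = 0.21 · 6.000 - 1.960
z_β = -0.700

Power = Φ(z_β) = Φ(-0.700) ≈ 0.242

Effect size d = 0.21 is small by Cohen's convention (0.2/0.5/0.8).

Threshold: power ≥ 0.80 is conventionally adequate.
Power ≈ 0.24 → the study is underpowered (power < 0.80).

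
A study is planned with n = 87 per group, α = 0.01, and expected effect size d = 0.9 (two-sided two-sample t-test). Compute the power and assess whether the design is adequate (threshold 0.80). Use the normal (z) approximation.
Power ≈ 1.00; the study is adequately powered (power ≥ 0.80)

Power calculation (two-sample t-test, normal approximation):
z_β = d · √(n/2) - z_{α/2}
z_β = 0.9 · √(87/2) - 2.576
z_β = 0.9 · 6.595 - 2.576
z_β = 3.360

Power = Φ(z_β) = Φ(3.360) ≈ 1.000

Effect size d = 0.9 is large by Cohen's convention (0.2/0.5/0.8).

Threshold: power ≥ 0.80 is conventionally adequate.
Power ≈ 1.00 → the study is adequately powered (power ≥ 0.80).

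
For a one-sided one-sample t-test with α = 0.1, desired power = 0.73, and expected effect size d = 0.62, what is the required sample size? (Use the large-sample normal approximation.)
n = 10

Sample size formula (one-sample t-test, normal approximation):
n = ((z_α + z_β) / d)²

z_α = 1.282 (for α = 0.1, one-sided)
z_β = 0.613 (for power = 0.73)
d = 0.62

n = ((1.282 + 0.613) / 0.62)²
n = (3.056)²
n ≈ 9.34
Round up to the next whole number: n = 10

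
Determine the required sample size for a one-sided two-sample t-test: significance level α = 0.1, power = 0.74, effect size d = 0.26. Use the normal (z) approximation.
n = 110 per group

Sample size formula (two-sample t-test, normal approximation):
n = 2 · ((z_α + z_β) / d)²

z_α = 1.282 (for α = 0.1, one-sided)
z_β = 0.643 (for power = 0.74)
d = 0.26

n = 2 · ((1.282 + 0.643) / 0.26)²
n = 2 · (7.404)²
n ≈ 109.64
Round up to the next whole number: n = 110 per group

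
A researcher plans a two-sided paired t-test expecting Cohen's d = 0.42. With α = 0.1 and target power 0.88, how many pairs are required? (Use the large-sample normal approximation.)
n = 46 pairs

Sample size formula (paired t-test, normal approximation):
n = ((z_{α/2} + z_β) / d)²

z_{α/2} = 1.645 (for α = 0.1, two-sided)
z_β = 1.175 (for power = 0.88)
d = 0.42

n = ((1.645 + 1.175) / 0.42)²
n = (6.714)²
n ≈ 45.08
Round up to the next whole number: n = 46 pairs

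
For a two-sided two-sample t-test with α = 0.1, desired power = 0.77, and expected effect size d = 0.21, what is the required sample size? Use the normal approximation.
n = 258 per group

Sample size formula (two-sample t-test, normal approximation):
n = 2 · ((z_{α/2} + z_β) / d)²

z_{α/2} = 1.645 (for α = 0.1, two-sided)
z_β = 0.739 (for power = 0.77)
d = 0.21

n = 2 · ((1.645 + 0.739) / 0.21)²
n = 2 · (11.352)²
n ≈ 257.74
Round up to the next whole number: n = 258 per group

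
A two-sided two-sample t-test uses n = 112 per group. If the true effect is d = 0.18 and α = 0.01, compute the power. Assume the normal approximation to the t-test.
Power ≈ 0.11

Power calculation (two-sample t-test, normal approximation):
z_β = d · √(n/2) - z_{α/2}
z_β = 0.18 · √(112/2) - 2.576
z_β = 0.18 · 7.483 - 2.576
z_β = -1.229

Power = Φ(z_β) = Φ(-1.229) ≈ 0.110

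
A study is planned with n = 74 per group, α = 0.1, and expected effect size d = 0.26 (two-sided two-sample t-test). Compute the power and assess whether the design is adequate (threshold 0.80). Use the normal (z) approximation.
Power ≈ 0.47; the study is underpowered (power < 0.80)

Power calculation (two-sample t-test, normal approximation):
z_β = d · √(n/2) - z_{α/2}
z_β = 0.26 · √(74/2) - 1.645
z_β = 0.26 · 6.083 - 1.645
z_β = -0.063

Power = Φ(z_β) = Φ(-0.063) ≈ 0.475

Effect size d = 0.26 is small by Cohen's convention (0.2/0.5/0.8).

Threshold: power ≥ 0.80 is conventionally adequate.
Power ≈ 0.47 → the study is underpowered (power < 0.80).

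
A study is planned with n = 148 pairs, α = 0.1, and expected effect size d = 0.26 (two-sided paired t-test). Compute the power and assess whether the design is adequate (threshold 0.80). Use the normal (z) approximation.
Power ≈ 0.94; the study is adequately powered (power ≥ 0.80)

Power calculation (paired t-test, normal approximation):
z_β = d · √n - z_{α/2}
z_β = 0.26 · √148 - 1.645
z_β = 0.26 · 12.166 - 1.645
z_β = 1.518

Power = Φ(z_β) = Φ(1.518) ≈ 0.936

Effect size d = 0.26 is small by Cohen's convention (0.2/0.5/0.8).

Threshold: power ≥ 0.80 is conventionally adequate.
Power ≈ 0.94 → the study is adequately powered (power ≥ 0.80).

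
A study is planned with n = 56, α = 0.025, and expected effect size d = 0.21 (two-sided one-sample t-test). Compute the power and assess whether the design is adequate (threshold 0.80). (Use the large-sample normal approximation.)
Power ≈ 0.25; the study is underpowered (power < 0.80)

Power calculation (one-sample t-test, normal approximation):
z_β = d · √n - z_{α/2}
z_β = 0.21 · √56 - 2.241
z_β = 0.21 · 7.483 - 2.241
z_β = -0.670

Power = Φ(z_β) = Φ(-0.670) ≈ 0.251

Effect size d = 0.21 is small by Cohen's convention (0.2/0.5/0.8).

Threshold: power ≥ 0.80 is conventionally adequate.
Power ≈ 0.25 → the study is underpowered (power < 0.80).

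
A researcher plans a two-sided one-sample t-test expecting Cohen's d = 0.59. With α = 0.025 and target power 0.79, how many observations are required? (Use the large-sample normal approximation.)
n = 27

Sample size formula (one-sample t-test, normal approximation):
n = ((z_{α/2} + z_β) / d)²

z_{α/2} = 2.241 (for α = 0.025, two-sided)
z_β = 0.806 (for power = 0.79)
d = 0.59

n = ((2.241 + 0.806) / 0.59)²
n = (5.164)²
n ≈ 26.67
Round up to the next whole number: n = 27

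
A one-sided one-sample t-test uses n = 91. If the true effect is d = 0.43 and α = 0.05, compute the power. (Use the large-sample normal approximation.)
Power ≈ 0.99

Power calculation (one-sample t-test, normal approximation):
z_β = d · √n - z_α
z_β = 0.43 · √91 - 1.645
z_β = 0.43 · 9.539 - 1.645
z_β = 2.457

Power = Φ(z_β) = Φ(2.457) ≈ 0.993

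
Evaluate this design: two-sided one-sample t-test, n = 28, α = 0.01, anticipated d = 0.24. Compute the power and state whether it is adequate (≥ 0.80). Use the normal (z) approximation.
Power ≈ 0.10; the study is underpowered (power < 0.80)

Power calculation (one-sample t-test, normal approximation):
z_β = d · √n - z_{α/2}
z_β = 0.24 · √28 - 2.576
z_β = 0.24 · 5.292 - 2.576
z_β = -1.306

Power = Φ(z_β) = Φ(-1.306) ≈ 0.096

Effect size d = 0.24 is small by Cohen's convention (0.2/0.5/0.8).

Threshold: power ≥ 0.80 is conventionally adequate.
Power ≈ 0.10 → the study is underpowered (power < 0.80).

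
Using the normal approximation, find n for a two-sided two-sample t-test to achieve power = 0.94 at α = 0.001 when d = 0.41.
n = 280 per group

Sample size formula (two-sample t-test, normal approximation):
n = 2 · ((z_{α/2} + z_β) / d)²

z_{α/2} = 3.291 (for α = 0.001, two-sided)
z_β = 1.555 (for power = 0.94)
d = 0.41

n = 2 · ((3.291 + 1.555) / 0.41)²
n = 2 · (11.820)²
n ≈ 279.42
Round up to the next whole number: n = 280 per group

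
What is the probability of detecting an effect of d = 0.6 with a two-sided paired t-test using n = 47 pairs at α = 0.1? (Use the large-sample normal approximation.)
Power ≈ 0.99

Power calculation (paired t-test, normal approximation):
z_β = d · √n - z_{α/2}
z_β = 0.6 · √47 - 1.645
z_β = 0.6 · 6.856 - 1.645
z_β = 2.469

Power = Φ(z_β) = Φ(2.469) ≈ 0.993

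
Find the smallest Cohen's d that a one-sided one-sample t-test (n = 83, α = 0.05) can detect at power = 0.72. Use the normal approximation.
d ≈ 0.24

Minimum detectable effect (one-sample t-test, normal approximation):
d = (z_α + z_β) / √n
d = (1.645 + 0.583) / √83
d = 2.228 / 9.110
d ≈ 0.24

By Cohen's convention (0.2 small / 0.5 medium / 0.8 large): small effect.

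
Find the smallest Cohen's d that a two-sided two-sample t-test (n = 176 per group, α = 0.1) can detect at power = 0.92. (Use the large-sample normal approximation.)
d ≈ 0.33

Minimum detectable effect (two-sample t-test, normal approximation):
d = (z_{α/2} + z_β) / √(n/2)
d = (1.645 + 1.405) / √(176/2)
d = 3.050 / 9.381
d ≈ 0.33

By Cohen's convention (0.2 small / 0.5 medium / 0.8 large): small effect.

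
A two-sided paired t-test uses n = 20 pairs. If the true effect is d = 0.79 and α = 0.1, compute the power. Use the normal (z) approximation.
Power ≈ 0.97

Power calculation (paired t-test, normal approximation):
z_β = d · √n - z_{α/2}
z_β = 0.79 · √20 - 1.645
z_β = 0.79 · 4.472 - 1.645
z_β = 1.888

Power = Φ(z_β) = Φ(1.888) ≈ 0.970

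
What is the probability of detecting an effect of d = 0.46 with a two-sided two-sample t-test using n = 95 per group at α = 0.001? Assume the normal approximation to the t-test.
Power ≈ 0.45

Power calculation (two-sample t-test, normal approximation):
z_β = d · √(n/2) - z_{α/2}
z_β = 0.46 · √(95/2) - 3.291
z_β = 0.46 · 6.892 - 3.291
z_β = -0.120

Power = Φ(z_β) = Φ(-0.120) ≈ 0.452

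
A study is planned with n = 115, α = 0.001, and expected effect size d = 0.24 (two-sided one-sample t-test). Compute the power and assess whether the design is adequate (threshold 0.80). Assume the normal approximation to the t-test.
Power ≈ 0.24; the study is underpowered (power < 0.80)

Power calculation (one-sample t-test, normal approximation):
z_β = d · √n - z_{α/2}
z_β = 0.24 · √115 - 3.291
z_β = 0.24 · 10.724 - 3.291
z_β = -0.717

Power = Φ(z_β) = Φ(-0.717) ≈ 0.237

Effect size d = 0.24 is small by Cohen's convention (0.2/0.5/0.8).

Threshold: power ≥ 0.80 is conventionally adequate.
Power ≈ 0.24 → the study is underpowered (power < 0.80).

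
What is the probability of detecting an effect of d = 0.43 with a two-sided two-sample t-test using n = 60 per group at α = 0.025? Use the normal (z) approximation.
Power ≈ 0.55

Power calculation (two-sample t-test, normal approximation):
z_β = d · √(n/2) - z_{α/2}
z_β = 0.43 · √(60/2) - 2.241
z_β = 0.43 · 5.477 - 2.241
z_β = 0.114

Power = Φ(z_β) = Φ(0.114) ≈ 0.545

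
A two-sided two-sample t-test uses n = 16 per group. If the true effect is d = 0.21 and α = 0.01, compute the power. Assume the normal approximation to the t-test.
Power ≈ 0.02

Power calculation (two-sample t-test, normal approximation):
z_β = d · √(n/2) - z_{α/2}
z_β = 0.21 · √(16/2) - 2.576
z_β = 0.21 · 2.828 - 2.576
z_β = -1.982

Power = Φ(z_β) = Φ(-1.982) ≈ 0.024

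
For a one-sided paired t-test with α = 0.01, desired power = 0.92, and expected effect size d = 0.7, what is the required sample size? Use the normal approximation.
n = 29 pairs

Sample size formula (paired t-test, normal approximation):
n = ((z_α + z_β) / d)²

z_α = 2.326 (for α = 0.01, one-sided)
z_β = 1.405 (for power = 0.92)
d = 0.7

n = ((2.326 + 1.405) / 0.7)²
n = (5.330)²
n ≈ 28.41
Round up to the next whole number: n = 29 pairs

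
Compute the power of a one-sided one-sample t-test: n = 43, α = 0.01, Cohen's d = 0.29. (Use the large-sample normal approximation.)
Power ≈ 0.34

Power calculation (one-sample t-test, normal approximation):
z_β = d · √n - z_α
z_β = 0.29 · √43 - 2.326
z_β = 0.29 · 6.557 - 2.326
z_β = -0.425

Power = Φ(z_β) = Φ(-0.425) ≈ 0.336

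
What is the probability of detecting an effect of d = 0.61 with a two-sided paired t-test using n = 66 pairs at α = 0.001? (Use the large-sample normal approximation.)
Power ≈ 0.95

Power calculation (paired t-test, normal approximation):
z_β = d · √n - z_{α/2}
z_β = 0.61 · √66 - 3.291
z_β = 0.61 · 8.124 - 3.291
z_β = 1.665

Power = Φ(z_β) = Φ(1.665) ≈ 0.952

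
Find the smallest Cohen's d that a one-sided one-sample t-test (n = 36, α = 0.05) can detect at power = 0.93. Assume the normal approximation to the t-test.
d ≈ 0.52

Minimum detectable effect (one-sample t-test, normal approximation):
d = (z_α + z_β) / √n
d = (1.645 + 1.476) / √36
d = 3.121 / 6.000
d ≈ 0.52

By Cohen's convention (0.2 small / 0.5 medium / 0.8 large): medium effect.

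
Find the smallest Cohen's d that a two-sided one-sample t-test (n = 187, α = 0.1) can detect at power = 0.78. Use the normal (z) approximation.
d ≈ 0.18

Minimum detectable effect (one-sample t-test, normal approximation):
d = (z_{α/2} + z_β) / √n
d = (1.645 + 0.772) / √187
d = 2.417 / 13.675
d ≈ 0.18

By Cohen's convention (0.2 small / 0.5 medium / 0.8 large): very small effect.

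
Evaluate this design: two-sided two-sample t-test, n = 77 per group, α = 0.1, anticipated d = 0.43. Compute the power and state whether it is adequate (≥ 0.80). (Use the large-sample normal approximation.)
Power ≈ 0.85; the study is adequately powered (power ≥ 0.80)

Power calculation (two-sample t-test, normal approximation):
z_β = d · √(n/2) - z_{α/2}
z_β = 0.43 · √(77/2) - 1.645
z_β = 0.43 · 6.205 - 1.645
z_β = 1.023

Power = Φ(z_β) = Φ(1.023) ≈ 0.847

Effect size d = 0.43 is small by Cohen's convention (0.2/0.5/0.8).

Threshold: power ≥ 0.80 is conventionally adequate.
Power ≈ 0.85 → the study is adequately powered (power ≥ 0.80).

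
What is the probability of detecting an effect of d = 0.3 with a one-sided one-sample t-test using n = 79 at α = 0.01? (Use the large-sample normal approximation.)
Power ≈ 0.63

Power calculation (one-sample t-test, normal approximation):
z_β = d · √n - z_α
z_β = 0.3 · √79 - 2.326
z_β = 0.3 · 8.888 - 2.326
z_β = 0.340

Power = Φ(z_β) = Φ(0.340) ≈ 0.633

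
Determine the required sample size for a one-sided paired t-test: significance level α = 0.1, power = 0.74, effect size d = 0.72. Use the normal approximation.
n = 8 pairs

Sample size formula (paired t-test, normal approximation):
n = ((z_α + z_β) / d)²

z_α = 1.282 (for α = 0.1, one-sided)
z_β = 0.643 (for power = 0.74)
d = 0.72

n = ((1.282 + 0.643) / 0.72)²
n = (2.674)²
n ≈ 7.15
Round up to the next whole number: n = 8 pairs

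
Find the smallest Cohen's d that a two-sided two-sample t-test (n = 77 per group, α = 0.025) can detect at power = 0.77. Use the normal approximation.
d ≈ 0.48

Minimum detectable effect (two-sample t-test, normal approximation):
d = (z_{α/2} + z_β) / √(n/2)
d = (2.241 + 0.739) / √(77/2)
d = 2.980 / 6.205
d ≈ 0.48

By Cohen's convention (0.2 small / 0.5 medium / 0.8 large): small effect.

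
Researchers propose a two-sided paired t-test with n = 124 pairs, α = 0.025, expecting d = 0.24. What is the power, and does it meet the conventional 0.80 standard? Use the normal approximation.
Power ≈ 0.67; the study is underpowered (power < 0.80)

Power calculation (paired t-test, normal approximation):
z_β = d · √n - z_{α/2}
z_β = 0.24 · √124 - 2.241
z_β = 0.24 · 11.136 - 2.241
z_β = 0.431

Power = Φ(z_β) = Φ(0.431) ≈ 0.667

Effect size d = 0.24 is small by Cohen's convention (0.2/0.5/0.8).

Threshold: power ≥ 0.80 is conventionally adequate.
Power ≈ 0.67 → the study is underpowered (power < 0.80).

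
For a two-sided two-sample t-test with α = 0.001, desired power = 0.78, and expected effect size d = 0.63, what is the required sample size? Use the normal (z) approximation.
n = 84 per group

Sample size formula (two-sample t-test, normal approximation):
n = 2 · ((z_{α/2} + z_β) / d)²

z_{α/2} = 3.291 (for α = 0.001, two-sided)
z_β = 0.772 (for power = 0.78)
d = 0.63

n = 2 · ((3.291 + 0.772) / 0.63)²
n = 2 · (6.449)²
n ≈ 83.18
Round up to the next whole number: n = 84 per group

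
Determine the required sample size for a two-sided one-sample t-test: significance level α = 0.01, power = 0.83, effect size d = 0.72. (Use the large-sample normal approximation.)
n = 25

Sample size formula (one-sample t-test, normal approximation):
n = ((z_{α/2} + z_β) / d)²

z_{α/2} = 2.576 (for α = 0.01, two-sided)
z_β = 0.954 (for power = 0.83)
d = 0.72

n = ((2.576 + 0.954) / 0.72)²
n = (4.903)²
n ≈ 24.04
Round up to the next whole number: n = 25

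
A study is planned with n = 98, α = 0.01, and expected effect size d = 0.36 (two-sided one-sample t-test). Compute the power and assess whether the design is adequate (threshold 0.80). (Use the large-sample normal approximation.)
Power ≈ 0.84; the study is adequately powered (power ≥ 0.80)

Power calculation (one-sample t-test, normal approximation):
z_β = d · √n - z_{α/2}
z_β = 0.36 · √98 - 2.576
z_β = 0.36 · 9.899 - 2.576
z_β = 0.988

Power = Φ(z_β) = Φ(0.988) ≈ 0.838

Effect size d = 0.36 is small by Cohen's convention (0.2/0.5/0.8).

Threshold: power ≥ 0.80 is conventionally adequate.
Power ≈ 0.84 → the study is adequately powered (power ≥ 0.80).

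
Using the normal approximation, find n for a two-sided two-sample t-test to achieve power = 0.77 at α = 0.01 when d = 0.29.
n = 262 per group

Sample size formula (two-sample t-test, normal approximation):
n = 2 · ((z_{α/2} + z_β) / d)²

z_{α/2} = 2.576 (for α = 0.01, two-sided)
z_β = 0.739 (for power = 0.77)
d = 0.29

n = 2 · ((2.576 + 0.739) / 0.29)²
n = 2 · (11.431)²
n ≈ 261.34
Round up to the next whole number: n = 262 per group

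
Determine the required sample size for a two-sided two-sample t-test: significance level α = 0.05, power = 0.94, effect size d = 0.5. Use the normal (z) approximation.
n = 99 per group

Sample size formula (two-sample t-test, normal approximation):
n = 2 · ((z_{α/2} + z_β) / d)²

z_{α/2} = 1.960 (for α = 0.05, two-sided)
z_β = 1.555 (for power = 0.94)
d = 0.5

n = 2 · ((1.960 + 1.555) / 0.5)²
n = 2 · (7.030)²
n ≈ 98.84
Round up to the next whole number: n = 99 per group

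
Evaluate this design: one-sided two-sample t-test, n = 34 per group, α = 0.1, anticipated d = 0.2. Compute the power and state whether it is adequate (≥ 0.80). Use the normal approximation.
Power ≈ 0.32; the study is underpowered (power < 0.80)

Power calculation (two-sample t-test, normal approximation):
z_β = d · √(n/2) - z_α
z_β = 0.2 · √(34/2) - 1.282
z_β = 0.2 · 4.123 - 1.282
z_β = -0.457

Power = Φ(z_β) = Φ(-0.457) ≈ 0.324

Effect size d = 0.2 is small by Cohen's convention (0.2/0.5/0.8).

Threshold: power ≥ 0.80 is conventionally adequate.
Power ≈ 0.32 → the study is underpowered (power < 0.80).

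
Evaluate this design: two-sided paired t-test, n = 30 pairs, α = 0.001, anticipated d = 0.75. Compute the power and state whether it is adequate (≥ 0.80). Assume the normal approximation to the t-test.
Power ≈ 0.79; the study is underpowered (power < 0.80)

Power calculation (paired t-test, normal approximation):
z_β = d · √n - z_{α/2}
z_β = 0.75 · √30 - 3.291
z_β = 0.75 · 5.477 - 3.291
z_β = 0.817

Power = Φ(z_β) = Φ(0.817) ≈ 0.793

Effect size d = 0.75 is medium by Cohen's convention (0.2/0.5/0.8).

Threshold: power ≥ 0.80 is conventionally adequate.
Power ≈ 0.79 → the study is underpowered (power < 0.80).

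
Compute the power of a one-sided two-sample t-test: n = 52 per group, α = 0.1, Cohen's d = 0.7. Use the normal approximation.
Power ≈ 0.99

Power calculation (two-sample t-test, normal approximation):
z_β = d · √(n/2) - z_α
z_β = 0.7 · √(52/2) - 1.282
z_β = 0.7 · 5.099 - 1.282
z_β = 2.288

Power = Φ(z_β) = Φ(2.288) ≈ 0.989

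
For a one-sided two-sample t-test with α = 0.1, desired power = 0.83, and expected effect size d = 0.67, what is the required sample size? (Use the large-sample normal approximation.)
n = 23 per group

Sample size formula (two-sample t-test, normal approximation):
n = 2 · ((z_α + z_β) / d)²

z_α = 1.282 (for α = 0.1, one-sided)
z_β = 0.954 (for power = 0.83)
d = 0.67

n = 2 · ((1.282 + 0.954) / 0.67)²
n = 2 · (3.337)²
n ≈ 22.27
Round up to the next whole number: n = 23 per group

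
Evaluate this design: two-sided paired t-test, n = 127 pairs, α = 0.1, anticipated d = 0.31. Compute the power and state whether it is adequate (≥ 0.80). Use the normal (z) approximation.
Power ≈ 0.97; the study is adequately powered (power ≥ 0.80)

Power calculation (paired t-test, normal approximation):
z_β = d · √n - z_{α/2}
z_β = 0.31 · √127 - 1.645
z_β = 0.31 · 11.269 - 1.645
z_β = 1.849

Power = Φ(z_β) = Φ(1.849) ≈ 0.968

Effect size d = 0.31 is small by Cohen's convention (0.2/0.5/0.8).

Threshold: power ≥ 0.80 is conventionally adequate.
Power ≈ 0.97 → the study is adequately powered (power ≥ 0.80).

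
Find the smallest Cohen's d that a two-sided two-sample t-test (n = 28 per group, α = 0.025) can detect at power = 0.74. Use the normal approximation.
d ≈ 0.77

Minimum detectable effect (two-sample t-test, normal approximation):
d = (z_{α/2} + z_β) / √(n/2)
d = (2.241 + 0.643) / √(28/2)
d = 2.885 / 3.742
d ≈ 0.77

By Cohen's convention (0.2 small / 0.5 medium / 0.8 large): medium effect.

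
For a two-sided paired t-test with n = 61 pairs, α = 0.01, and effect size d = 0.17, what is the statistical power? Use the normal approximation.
Power ≈ 0.11

Power calculation (paired t-test, normal approximation):
z_β = d · √n - z_{α/2}
z_β = 0.17 · √61 - 2.576
z_β = 0.17 · 7.810 - 2.576
z_β = -1.248

Power = Φ(z_β) = Φ(-1.248) ≈ 0.106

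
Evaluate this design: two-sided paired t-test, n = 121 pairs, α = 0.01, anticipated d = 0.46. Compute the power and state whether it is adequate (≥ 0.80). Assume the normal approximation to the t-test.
Power ≈ 0.99; the study is adequately powered (power ≥ 0.80)

Power calculation (paired t-test, normal approximation):
z_β = d · √n - z_{α/2}
z_β = 0.46 · √121 - 2.576
z_β = 0.46 · 11.000 - 2.576
z_β = 2.484

Power = Φ(z_β) = Φ(2.484) ≈ 0.994

Effect size d = 0.46 is small by Cohen's convention (0.2/0.5/0.8).

Threshold: power ≥ 0.80 is conventionally adequate.
Power ≈ 0.99 → the study is adequately powered (power ≥ 0.80).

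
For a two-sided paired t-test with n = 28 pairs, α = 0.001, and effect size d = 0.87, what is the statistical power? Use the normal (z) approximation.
Power ≈ 0.91

Power calculation (paired t-test, normal approximation):
z_β = d · √n - z_{α/2}
z_β = 0.87 · √28 - 3.291
z_β = 0.87 · 5.292 - 3.291
z_β = 1.313

Power = Φ(z_β) = Φ(1.313) ≈ 0.905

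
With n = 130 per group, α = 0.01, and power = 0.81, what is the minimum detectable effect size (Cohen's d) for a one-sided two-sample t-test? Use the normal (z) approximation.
d ≈ 0.40

Minimum detectable effect (two-sample t-test, normal approximation):
d = (z_α + z_β) / √(n/2)
d = (2.326 + 0.878) / √(130/2)
d = 3.204 / 8.062
d ≈ 0.40

By Cohen's convention (0.2 small / 0.5 medium / 0.8 large): small effect.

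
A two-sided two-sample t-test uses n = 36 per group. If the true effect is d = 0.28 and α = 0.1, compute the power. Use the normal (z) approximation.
Power ≈ 0.32

Power calculation (two-sample t-test, normal approximation):
z_β = d · √(n/2) - z_{α/2}
z_β = 0.28 · √(36/2) - 1.645
z_β = 0.28 · 4.243 - 1.645
z_β = -0.457

Power = Φ(z_β) = Φ(-0.457) ≈ 0.324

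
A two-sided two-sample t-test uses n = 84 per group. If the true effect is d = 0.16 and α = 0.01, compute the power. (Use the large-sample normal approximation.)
Power ≈ 0.06

Power calculation (two-sample t-test, normal approximation):
z_β = d · √(n/2) - z_{α/2}
z_β = 0.16 · √(84/2) - 2.576
z_β = 0.16 · 6.481 - 2.576
z_β = -1.539

Power = Φ(z_β) = Φ(-1.539) ≈ 0.062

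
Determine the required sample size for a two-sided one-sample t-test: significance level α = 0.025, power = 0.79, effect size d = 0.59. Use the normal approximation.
n = 27

Sample size formula (one-sample t-test, normal approximation):
n = ((z_{α/2} + z_β) / d)²

z_{α/2} = 2.241 (for α = 0.025, two-sided)
z_β = 0.806 (for power = 0.79)
d = 0.59

n = ((2.241 + 0.806) / 0.59)²
n = (5.164)²
n ≈ 26.67
Round up to the next whole number: n = 27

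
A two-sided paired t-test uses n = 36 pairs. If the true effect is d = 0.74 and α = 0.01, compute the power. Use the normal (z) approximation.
Power ≈ 0.97

Power calculation (paired t-test, normal approximation):
z_β = d · √n - z_{α/2}
z_β = 0.74 · √36 - 2.576
z_β = 0.74 · 6.000 - 2.576
z_β = 1.864

Power = Φ(z_β) = Φ(1.864) ≈ 0.969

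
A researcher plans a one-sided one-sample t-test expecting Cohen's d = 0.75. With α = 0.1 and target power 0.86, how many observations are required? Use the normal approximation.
n = 10

Sample size formula (one-sample t-test, normal approximation):
n = ((z_α + z_β) / d)²

z_α = 1.282 (for α = 0.1, one-sided)
z_β = 1.080 (for power = 0.86)
d = 0.75

n = ((1.282 + 1.080) / 0.75)²
n = (3.149)²
n ≈ 9.92
Round up to the next whole number: n = 10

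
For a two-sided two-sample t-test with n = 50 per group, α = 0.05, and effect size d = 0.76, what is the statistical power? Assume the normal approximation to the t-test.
Power ≈ 0.97

Power calculation (two-sample t-test, normal approximation):
z_β = d · √(n/2) - z_{α/2}
z_β = 0.76 · √(50/2) - 1.960
z_β = 0.76 · 5.000 - 1.960
z_β = 1.840

Power = Φ(z_β) = Φ(1.840) ≈ 0.967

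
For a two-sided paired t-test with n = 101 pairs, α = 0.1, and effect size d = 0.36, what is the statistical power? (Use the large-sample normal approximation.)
Power ≈ 0.98

Power calculation (paired t-test, normal approximation):
z_β = d · √n - z_{α/2}
z_β = 0.36 · √101 - 1.645
z_β = 0.36 · 10.050 - 1.645
z_β = 1.973

Power = Φ(z_β) = Φ(1.973) ≈ 0.976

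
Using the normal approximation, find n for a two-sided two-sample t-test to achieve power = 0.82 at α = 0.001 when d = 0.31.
n = 369 per group

Sample size formula (two-sample t-test, normal approximation):
n = 2 · ((z_{α/2} + z_β) / d)²

z_{α/2} = 3.291 (for α = 0.001, two-sided)
z_β = 0.915 (for power = 0.82)
d = 0.31

n = 2 · ((3.291 + 0.915) / 0.31)²
n = 2 · (13.568)²
n ≈ 368.18
Round up to the next whole number: n = 369 per group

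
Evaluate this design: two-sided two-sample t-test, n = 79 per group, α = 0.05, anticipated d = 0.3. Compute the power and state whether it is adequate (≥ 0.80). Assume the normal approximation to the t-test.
Power ≈ 0.47; the study is underpowered (power < 0.80)

Power calculation (two-sample t-test, normal approximation):
z_β = d · √(n/2) - z_{α/2}
z_β = 0.3 · √(79/2) - 1.960
z_β = 0.3 · 6.285 - 1.960
z_β = -0.074

Power = Φ(z_β) = Φ(-0.074) ≈ 0.470

Effect size d = 0.3 is small by Cohen's convention (0.2/0.5/0.8).

Threshold: power ≥ 0.80 is conventionally adequate.
Power ≈ 0.47 → the study is underpowered (power < 0.80).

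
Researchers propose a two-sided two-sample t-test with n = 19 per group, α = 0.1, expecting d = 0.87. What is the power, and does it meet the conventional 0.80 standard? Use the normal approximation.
Power ≈ 0.85; the study is adequately powered (power ≥ 0.80)

Power calculation (two-sample t-test, normal approximation):
z_β = d · √(n/2) - z_{α/2}
z_β = 0.87 · √(19/2) - 1.645
z_β = 0.87 · 3.082 - 1.645
z_β = 1.037

Power = Φ(z_β) = Φ(1.037) ≈ 0.850

Effect size d = 0.87 is large by Cohen's convention (0.2/0.5/0.8).

Threshold: power ≥ 0.80 is conventionally adequate.
Power ≈ 0.85 → the study is adequately powered (power ≥ 0.80).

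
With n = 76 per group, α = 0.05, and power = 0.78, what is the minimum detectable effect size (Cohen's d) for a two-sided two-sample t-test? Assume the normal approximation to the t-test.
d ≈ 0.44

Minimum detectable effect (two-sample t-test, normal approximation):
d = (z_{α/2} + z_β) / √(n/2)
d = (1.960 + 0.772) / √(76/2)
d = 2.732 / 6.164
d ≈ 0.44

By Cohen's convention (0.2 small / 0.5 medium / 0.8 large): small effect.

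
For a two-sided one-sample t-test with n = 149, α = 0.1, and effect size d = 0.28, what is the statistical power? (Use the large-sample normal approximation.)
Power ≈ 0.96

Power calculation (one-sample t-test, normal approximation):
z_β = d · √n - z_{α/2}
z_β = 0.28 · √149 - 1.645
z_β = 0.28 · 12.207 - 1.645
z_β = 1.773

Power = Φ(z_β) = Φ(1.773) ≈ 0.962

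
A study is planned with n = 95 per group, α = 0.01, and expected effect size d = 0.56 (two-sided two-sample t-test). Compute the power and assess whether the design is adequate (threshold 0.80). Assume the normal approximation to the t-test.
Power ≈ 0.90; the study is adequately powered (power ≥ 0.80)

Power calculation (two-sample t-test, normal approximation):
z_β = d · √(n/2) - z_{α/2}
z_β = 0.56 · √(95/2) - 2.576
z_β = 0.56 · 6.892 - 2.576
z_β = 1.284

Power = Φ(z_β) = Φ(1.284) ≈ 0.900

Effect size d = 0.56 is medium by Cohen's convention (0.2/0.5/0.8).

Threshold: power ≥ 0.80 is conventionally adequate.
Power ≈ 0.90 → the study is adequately powered (power ≥ 0.80).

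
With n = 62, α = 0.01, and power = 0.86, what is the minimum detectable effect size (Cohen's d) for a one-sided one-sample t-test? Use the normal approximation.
d ≈ 0.43

Minimum detectable effect (one-sample t-test, normal approximation):
d = (z_α + z_β) / √n
d = (2.326 + 1.080) / √62
d = 3.407 / 7.874
d ≈ 0.43

By Cohen's convention (0.2 small / 0.5 medium / 0.8 large): small effect.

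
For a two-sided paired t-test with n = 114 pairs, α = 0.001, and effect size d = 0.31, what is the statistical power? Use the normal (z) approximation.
Power ≈ 0.51

Power calculation (paired t-test, normal approximation):
z_β = d · √n - z_{α/2}
z_β = 0.31 · √114 - 3.291
z_β = 0.31 · 10.677 - 3.291
z_β = 0.019

Power = Φ(z_β) = Φ(0.019) ≈ 0.508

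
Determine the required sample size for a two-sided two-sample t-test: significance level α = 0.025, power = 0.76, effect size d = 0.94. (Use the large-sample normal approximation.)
n = 20 per group

Sample size formula (two-sample t-test, normal approximation):
n = 2 · ((z_{α/2} + z_β) / d)²

z_{α/2} = 2.241 (for α = 0.025, two-sided)
z_β = 0.706 (for power = 0.76)
d = 0.94

n = 2 · ((2.241 + 0.706) / 0.94)²
n = 2 · (3.135)²
n ≈ 19.66
Round up to the next whole number: n = 20 per group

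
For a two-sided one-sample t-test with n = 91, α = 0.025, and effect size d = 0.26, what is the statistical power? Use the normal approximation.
Power ≈ 0.59

Power calculation (one-sample t-test, normal approximation):
z_β = d · √n - z_{α/2}
z_β = 0.26 · √91 - 2.241
z_β = 0.26 · 9.539 - 2.241
z_β = 0.239

Power = Φ(z_β) = Φ(0.239) ≈ 0.594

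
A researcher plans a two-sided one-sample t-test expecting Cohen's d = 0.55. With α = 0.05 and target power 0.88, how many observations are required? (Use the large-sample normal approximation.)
n = 33

Sample size formula (one-sample t-test, normal approximation):
n = ((z_{α/2} + z_β) / d)²

z_{α/2} = 1.960 (for α = 0.05, two-sided)
z_β = 1.175 (for power = 0.88)
d = 0.55

n = ((1.960 + 1.175) / 0.55)²
n = (5.700)²
n ≈ 32.49
Round up to the next whole number: n = 33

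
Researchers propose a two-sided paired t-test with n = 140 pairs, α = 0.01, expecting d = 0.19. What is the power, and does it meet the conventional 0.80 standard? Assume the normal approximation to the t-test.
Power ≈ 0.37; the study is underpowered (power < 0.80)

Power calculation (paired t-test, normal approximation):
z_β = d · √n - z_{α/2}
z_β = 0.19 · √140 - 2.576
z_β = 0.19 · 11.832 - 2.576
z_β = -0.328

Power = Φ(z_β) = Φ(-0.328) ≈ 0.372

Effect size d = 0.19 is very small by Cohen's convention (0.2/0.5/0.8).

Threshold: power ≥ 0.80 is conventionally adequate.
Power ≈ 0.37 → the study is underpowered (power < 0.80).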